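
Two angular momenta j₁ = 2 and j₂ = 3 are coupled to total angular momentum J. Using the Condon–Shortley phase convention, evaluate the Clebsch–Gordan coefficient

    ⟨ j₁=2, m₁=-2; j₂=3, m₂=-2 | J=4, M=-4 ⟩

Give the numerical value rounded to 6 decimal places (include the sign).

−√(2/5) = -0.632456

j₁+j₂−J=1  J+j₁−j₂=3  J−j₁+j₂=5  j₁+j₂+J+1=10
(j₁±m₁, j₂±m₂, J±M) = (0,4,1,5,0,8)
P² = 207360
sum k=1..1:
  [1] −1/720 = -1/720
S = -1/720
C² = P²·S² = 2/5 ; C = -0.632456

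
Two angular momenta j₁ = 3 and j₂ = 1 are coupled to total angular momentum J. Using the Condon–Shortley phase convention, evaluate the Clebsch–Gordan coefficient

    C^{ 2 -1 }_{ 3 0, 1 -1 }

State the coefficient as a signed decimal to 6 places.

triangle: 2!·4!·0!/7! = 48/5040
(j±m)!: 3!·3!·0!·2!·1!·3! = 432
prefactor² = (2J+1)·Δ·N² = 144/7
  k=0: +1/(0!·2!·3!·0!·1!·0!) = 1/12
Σ = 1/12  ⇒  CG² = 144/7·1/12² = 1/7
CG = +√(1/7) = +0.377964

+√(1/7) = +0.377964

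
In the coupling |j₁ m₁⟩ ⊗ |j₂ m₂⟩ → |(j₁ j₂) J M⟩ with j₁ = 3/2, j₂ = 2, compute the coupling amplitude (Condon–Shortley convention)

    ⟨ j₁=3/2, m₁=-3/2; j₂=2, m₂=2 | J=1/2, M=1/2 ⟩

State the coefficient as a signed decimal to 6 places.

-0.632456  (= −√(2/5))

j₁+j₂−J=3  J+j₁−j₂=0  J−j₁+j₂=1  j₁+j₂+J+1=5
(j₁±m₁, j₂±m₂, J±M) = (0,3,4,0,1,0)
P² = 72/5
sum k=3..3:
  [3] −1/6 = -1/6
S = -1/6
C² = P²·S² = 2/5 ; C = -0.632456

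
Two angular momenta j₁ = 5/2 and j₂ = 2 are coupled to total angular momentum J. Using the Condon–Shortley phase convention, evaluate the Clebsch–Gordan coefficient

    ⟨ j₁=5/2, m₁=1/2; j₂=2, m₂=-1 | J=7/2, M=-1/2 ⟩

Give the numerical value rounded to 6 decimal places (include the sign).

+0.557773

triangle: 1!*4!*3!/9! = 144/362880
(j±m)!: 3!*2!*1!*3!*3!*4! = 10368
prefactor² = (2J+1)*Δ*N² = 1152/35
  k=0: +1/(0!*1!*2!*1!*2!*2!) = 1/8
  k=1: −1/(1!*0!*1!*0!*3!*3!) = -1/36
Σ = 7/72  ⇒  CG² = 1152/35*7/72² = 14/45
CG = +√(14/45) = +0.557773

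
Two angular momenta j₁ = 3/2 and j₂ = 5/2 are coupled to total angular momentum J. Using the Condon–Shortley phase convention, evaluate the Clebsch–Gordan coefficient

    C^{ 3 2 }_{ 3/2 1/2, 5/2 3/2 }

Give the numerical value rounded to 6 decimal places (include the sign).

-0.288675

triangle: 1!*2!*4!/8! = 48/40320
(j±m)!: 2!*1!*4!*1!*5!*1! = 5760
prefactor² = (2J+1)*Δ*N² = 48
  k=0: +1/(0!*1!*1!*4!*1!*0!) = 1/24
  k=1: −1/(1!*0!*0!*3!*2!*1!) = -1/12
Σ = -1/24  ⇒  CG² = 48*(-1/24)² = 1/12
CG = −√(1/12) = -0.288675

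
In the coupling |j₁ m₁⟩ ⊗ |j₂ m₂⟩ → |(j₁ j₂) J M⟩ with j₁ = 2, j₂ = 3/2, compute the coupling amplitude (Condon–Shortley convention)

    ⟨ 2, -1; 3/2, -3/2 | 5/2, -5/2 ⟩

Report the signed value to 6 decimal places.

+√(3/7) = +0.654654

triangle: 1!*3!*2!/7! = 12/5040
(j±m)!: 1!*3!*0!*3!*0!*5! = 4320
prefactor² = (2J+1)*Δ*N² = 432/7
  k=0: +1/(0!*1!*3!*0!*0!*2!) = 1/12
Σ = 1/12  ⇒  CG² = 432/7*1/12² = 3/7
CG = +√(3/7) = +0.654654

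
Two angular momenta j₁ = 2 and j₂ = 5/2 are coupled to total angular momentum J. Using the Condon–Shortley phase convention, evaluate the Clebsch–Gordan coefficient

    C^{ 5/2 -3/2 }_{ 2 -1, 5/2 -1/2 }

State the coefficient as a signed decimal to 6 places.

j₁+j₂−J=2  J+j₁−j₂=2  J−j₁+j₂=3  j₁+j₂+J+1=8
(j₁±m₁, j₂±m₂, J±M) = (1,3,2,3,1,4)
P² = 216/35
sum k=1..2:
  [1] −1/4 = -1/4
  [2] +1/12 = 1/12
S = -1/6
C² = P²·S² = 6/35 ; C = -0.414039

-0.414039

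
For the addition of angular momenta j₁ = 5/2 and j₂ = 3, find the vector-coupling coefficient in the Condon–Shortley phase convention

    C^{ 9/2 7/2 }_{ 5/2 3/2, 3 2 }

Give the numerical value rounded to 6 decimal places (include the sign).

-0.100504

j₁+j₂−J=1  J+j₁−j₂=4  J−j₁+j₂=5  j₁+j₂+J+1=11
(j₁±m₁, j₂±m₂, J±M) = (4,1,5,1,8,1)
P² = 921600/11
sum k=0..1:
  [0] +1/720 = 1/720
  [1] −1/576 = -1/576
S = -1/2880
C² = P²·S² = 1/99 ; C = -0.100504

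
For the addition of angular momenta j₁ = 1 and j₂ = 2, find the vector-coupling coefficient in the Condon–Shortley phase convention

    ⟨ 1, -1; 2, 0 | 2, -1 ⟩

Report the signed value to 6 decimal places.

-0.707107  (= −√(1/2))

√[5·1!1!3!/6! · 0!2!2!2!1!3!] = √(2)
  +(−1)^1/∏(1,0,1,1,0,2)! = -1/2  (running -1/2)
⟨..|..⟩ = √(2)·(-1/2) = -0.707107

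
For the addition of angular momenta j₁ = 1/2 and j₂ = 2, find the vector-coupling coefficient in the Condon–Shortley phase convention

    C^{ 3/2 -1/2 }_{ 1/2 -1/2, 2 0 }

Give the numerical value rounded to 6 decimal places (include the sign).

j₁+j₂−J=1  J+j₁−j₂=0  J−j₁+j₂=3  j₁+j₂+J+1=5
(j₁±m₁, j₂±m₂, J±M) = (0,1,2,2,1,2)
P² = 8/5
sum k=1..1:
  [1] −1/2 = -1/2
S = -1/2
C² = P²·S² = 2/5 ; C = -0.632456

−√(2/5) = -0.632456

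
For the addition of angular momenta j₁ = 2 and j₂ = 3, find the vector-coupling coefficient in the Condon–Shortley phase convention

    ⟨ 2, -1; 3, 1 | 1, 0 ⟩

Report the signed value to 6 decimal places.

-0.478091

j₁+j₂−J=4  J+j₁−j₂=0  J−j₁+j₂=2  j₁+j₂+J+1=7
(j₁±m₁, j₂±m₂, J±M) = (1,3,4,2,1,1)
P² = 288/35
sum k=3..3:
  [3] −1/6 = -1/6
S = -1/6
C² = P²·S² = 8/35 ; C = -0.478091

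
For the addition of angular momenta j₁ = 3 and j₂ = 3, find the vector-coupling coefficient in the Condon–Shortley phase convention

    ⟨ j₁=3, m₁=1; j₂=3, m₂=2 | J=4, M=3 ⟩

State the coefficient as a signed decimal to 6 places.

−√(1/11) = -0.301511

√[9·2!4!4!/11! · 4!2!5!1!7!1!] = √(82944/11)
  +(−1)^1/∏(1,1,1,4,3,0)! = -1/144  (running -1/144)
  +(−1)^2/∏(2,0,0,3,4,1)! = 1/288  (running -1/288)
⟨..|..⟩ = √(82944/11)·(-1/288) = -0.301511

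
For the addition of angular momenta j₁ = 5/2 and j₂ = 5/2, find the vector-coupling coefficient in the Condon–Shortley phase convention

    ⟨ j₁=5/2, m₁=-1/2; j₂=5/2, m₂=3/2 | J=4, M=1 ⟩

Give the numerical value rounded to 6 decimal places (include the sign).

j₁+j₂−J=1  J+j₁−j₂=4  J−j₁+j₂=4  j₁+j₂+J+1=10
(j₁±m₁, j₂±m₂, J±M) = (2,3,4,1,5,3)
P² = 10368/35
sum k=0..1:
  [0] +1/144 = 1/144
  [1] −1/24 = -1/24
S = -5/144
C² = P²·S² = 5/14 ; C = -0.597614

−√(5/14) = -0.597614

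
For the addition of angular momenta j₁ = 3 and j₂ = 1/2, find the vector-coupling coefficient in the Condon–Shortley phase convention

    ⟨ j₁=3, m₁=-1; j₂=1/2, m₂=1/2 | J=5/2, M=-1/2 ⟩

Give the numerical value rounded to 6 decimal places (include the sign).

−√(4/7) = -0.755929

triangle: 1!·5!·0!/7! = 120/5040
(j±m)!: 2!·4!·1!·0!·2!·3! = 576
prefactor² = (2J+1)·Δ·N² = 576/7
  k=1: −1/(1!·0!·3!·0!·2!·0!) = -1/12
Σ = -1/12  ⇒  CG² = 576/7·(-1/12)² = 4/7
CG = −√(4/7) = -0.755929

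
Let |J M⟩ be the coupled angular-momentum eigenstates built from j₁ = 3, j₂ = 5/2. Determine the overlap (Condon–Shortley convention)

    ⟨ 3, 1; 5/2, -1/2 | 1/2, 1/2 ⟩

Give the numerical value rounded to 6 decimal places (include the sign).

+√(4/21) = +0.436436

triangle: 5!×1!×0!/7! = 120/5040
(j±m)!: 4!×2!×2!×3!×1!×0! = 576
prefactor² = (2J+1)×Δ×N² = 192/7
  k=2: +1/(2!×3!×0!×0!×1!×0!) = 1/12
Σ = 1/12  ⇒  CG² = 192/7×1/12² = 4/21
CG = +√(4/21) = +0.436436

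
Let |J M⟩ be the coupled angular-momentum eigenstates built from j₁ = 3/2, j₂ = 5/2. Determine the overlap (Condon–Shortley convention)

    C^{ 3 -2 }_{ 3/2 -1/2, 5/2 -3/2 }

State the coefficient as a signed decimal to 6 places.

+0.288675  (= +√(1/12))

j₁+j₂−J=1  J+j₁−j₂=2  J−j₁+j₂=4  j₁+j₂+J+1=8
(j₁±m₁, j₂±m₂, J±M) = (1,2,1,4,1,5)
P² = 48
sum k=0..1:
  [0] +1/12 = 1/12
  [1] −1/24 = -1/24
S = 1/24
C² = P²·S² = 1/12 ; C = +0.288675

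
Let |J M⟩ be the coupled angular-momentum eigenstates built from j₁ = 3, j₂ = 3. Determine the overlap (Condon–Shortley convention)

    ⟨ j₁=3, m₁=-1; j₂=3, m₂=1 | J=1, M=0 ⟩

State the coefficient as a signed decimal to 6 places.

triangle: 5!×1!×1!/8! = 120/40320
(j±m)!: 2!×4!×4!×2!×1!×1! = 2304
prefactor² = (2J+1)×Δ×N² = 144/7
  k=3: −1/(3!×2!×1!×1!×0!×0!) = -1/12
  k=4: +1/(4!×1!×0!×0!×1!×1!) = 1/24
Σ = -1/24  ⇒  CG² = 144/7×(-1/24)² = 1/28
CG = −√(1/28) = -0.188982

-0.188982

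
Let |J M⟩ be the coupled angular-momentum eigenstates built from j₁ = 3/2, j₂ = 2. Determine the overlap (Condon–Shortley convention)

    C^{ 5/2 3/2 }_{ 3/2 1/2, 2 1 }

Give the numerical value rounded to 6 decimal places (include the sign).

√[6·1!2!3!/7! · 2!1!3!1!4!1!] = √(144/35)
  +(−1)^0/∏(0,1,1,3,1,0)! = 1/6  (running 1/6)
  +(−1)^1/∏(1,0,0,2,2,1)! = -1/4  (running -1/12)
⟨..|..⟩ = √(144/35)·(-1/12) = -0.169031

−√(1/35) ≈ -0.169031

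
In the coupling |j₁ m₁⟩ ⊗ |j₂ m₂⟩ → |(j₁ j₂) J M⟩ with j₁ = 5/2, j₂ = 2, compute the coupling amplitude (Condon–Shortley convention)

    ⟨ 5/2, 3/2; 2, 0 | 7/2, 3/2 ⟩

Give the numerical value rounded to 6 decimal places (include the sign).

+0.534522  (= +√(2/7))

√[8·1!4!3!/9! · 4!1!2!2!5!2!] = √(512/7)
  +(−1)^0/∏(0,1,1,2,3,1)! = 1/12  (running 1/12)
  +(−1)^1/∏(1,0,0,1,4,2)! = -1/48  (running 1/16)
⟨..|..⟩ = √(512/7)·(1/16) = +0.534522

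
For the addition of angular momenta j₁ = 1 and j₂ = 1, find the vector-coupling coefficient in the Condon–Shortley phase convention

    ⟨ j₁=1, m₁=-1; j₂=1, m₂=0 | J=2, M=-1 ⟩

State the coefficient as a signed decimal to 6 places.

√[5·0!2!2!/5! · 0!2!1!1!1!3!] = √(2)
  +(−1)^0/∏(0,0,2,1,0,1)! = 1/2  (running 1/2)
⟨..|..⟩ = √(2)·(1/2) = +0.707107

+0.707107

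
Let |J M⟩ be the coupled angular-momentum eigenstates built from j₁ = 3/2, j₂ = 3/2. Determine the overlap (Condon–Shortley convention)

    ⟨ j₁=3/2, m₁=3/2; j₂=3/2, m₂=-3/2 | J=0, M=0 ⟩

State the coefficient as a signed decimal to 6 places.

+0.500000  (= +√(1/4))

√[1·3!0!0!/4! · 3!0!0!3!0!0!] = √(9)
  +(−1)^0/∏(0,3,0,0,0,0)! = 1/6  (running 1/6)
⟨..|..⟩ = √(9)·(1/6) = +0.500000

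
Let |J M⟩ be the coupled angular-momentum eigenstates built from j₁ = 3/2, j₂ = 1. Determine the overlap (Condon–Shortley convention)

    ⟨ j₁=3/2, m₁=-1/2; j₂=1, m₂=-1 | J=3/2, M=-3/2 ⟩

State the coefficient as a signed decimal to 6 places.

triangle: 1!*2!*1!/5! = 2/120
(j±m)!: 1!*2!*0!*2!*0!*3! = 24
prefactor² = (2J+1)*Δ*N² = 8/5
  k=0: +1/(0!*1!*2!*0!*0!*1!) = 1/2
Σ = 1/2  ⇒  CG² = 8/5*1/2² = 2/5
CG = +√(2/5) = +0.632456

+0.632456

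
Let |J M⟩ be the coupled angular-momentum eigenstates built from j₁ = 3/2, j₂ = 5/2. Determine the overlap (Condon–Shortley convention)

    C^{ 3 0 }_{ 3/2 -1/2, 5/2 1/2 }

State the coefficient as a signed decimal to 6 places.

√[7·1!2!4!/8! · 1!2!3!2!3!3!] = √(36/5)
  +(−1)^0/∏(0,1,2,3,0,1)! = 1/12  (running 1/12)
  +(−1)^1/∏(1,0,1,2,1,2)! = -1/4  (running -1/6)
⟨..|..⟩ = √(36/5)·(-1/6) = -0.447214

−√(1/5) = -0.447214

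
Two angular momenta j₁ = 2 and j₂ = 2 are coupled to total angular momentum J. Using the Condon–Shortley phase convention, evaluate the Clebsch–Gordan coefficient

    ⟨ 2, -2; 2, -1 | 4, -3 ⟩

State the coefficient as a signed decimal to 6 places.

+√(1/2) ≈ +0.707107

j₁+j₂−J=0  J+j₁−j₂=4  J−j₁+j₂=4  j₁+j₂+J+1=9
(j₁±m₁, j₂±m₂, J±M) = (0,4,1,3,1,7)
P² = 10368
sum k=0..0:
  [0] +1/144 = 1/144
S = 1/144
C² = P²·S² = 1/2 ; C = +0.707107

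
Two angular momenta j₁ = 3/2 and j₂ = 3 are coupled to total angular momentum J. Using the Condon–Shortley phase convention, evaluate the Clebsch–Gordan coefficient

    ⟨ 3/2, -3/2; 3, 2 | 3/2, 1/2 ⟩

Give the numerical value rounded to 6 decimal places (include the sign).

j₁+j₂−J=3  J+j₁−j₂=0  J−j₁+j₂=3  j₁+j₂+J+1=7
(j₁±m₁, j₂±m₂, J±M) = (0,3,5,1,2,1)
P² = 288/7
sum k=3..3:
  [3] −1/12 = -1/12
S = -1/12
C² = P²·S² = 2/7 ; C = -0.534522

−√(2/7) = -0.534522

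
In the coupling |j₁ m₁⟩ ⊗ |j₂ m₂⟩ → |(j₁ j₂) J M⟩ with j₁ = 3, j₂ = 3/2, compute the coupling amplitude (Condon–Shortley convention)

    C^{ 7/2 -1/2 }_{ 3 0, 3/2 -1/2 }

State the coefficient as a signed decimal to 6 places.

√[8·1!5!2!/9! · 3!3!1!2!3!4!] = √(384/7)
  +(−1)^0/∏(0,1,3,1,2,1)! = 1/12  (running 1/12)
  +(−1)^1/∏(1,0,2,0,3,2)! = -1/24  (running 1/24)
⟨..|..⟩ = √(384/7)·(1/24) = +0.308607

+0.308607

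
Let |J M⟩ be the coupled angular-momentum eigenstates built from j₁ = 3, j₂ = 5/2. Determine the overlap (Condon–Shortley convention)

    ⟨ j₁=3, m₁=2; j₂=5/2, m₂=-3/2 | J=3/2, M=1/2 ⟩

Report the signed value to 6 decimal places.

triangle: 4!*2!*1!/8! = 48/40320
(j±m)!: 5!*1!*1!*4!*2!*1! = 5760
prefactor² = (2J+1)*Δ*N² = 192/7
  k=0: +1/(0!*4!*1!*1!*1!*0!) = 1/24
  k=1: −1/(1!*3!*0!*0!*2!*1!) = -1/12
Σ = -1/24  ⇒  CG² = 192/7*(-1/24)² = 1/21
CG = −√(1/21) = -0.218218

−√(1/21) = -0.218218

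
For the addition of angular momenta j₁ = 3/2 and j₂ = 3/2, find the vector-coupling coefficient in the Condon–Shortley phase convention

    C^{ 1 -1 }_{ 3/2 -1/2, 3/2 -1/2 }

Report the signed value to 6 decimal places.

-0.632456

√[3·2!1!1!/5! · 1!2!1!2!0!2!] = √(2/5)
  +(−1)^1/∏(1,1,1,0,0,1)! = -1  (running -1)
⟨..|..⟩ = √(2/5)·(-1) = -0.632456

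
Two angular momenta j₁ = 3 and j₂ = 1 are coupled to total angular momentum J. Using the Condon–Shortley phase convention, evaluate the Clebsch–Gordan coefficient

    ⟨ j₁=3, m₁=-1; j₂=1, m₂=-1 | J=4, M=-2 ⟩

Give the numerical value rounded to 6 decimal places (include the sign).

√[9·0!6!2!/9! · 2!4!0!2!2!6!] = √(34560/7)
  +(−1)^0/∏(0,0,4,0,2,2)! = 1/96  (running 1/96)
⟨..|..⟩ = √(34560/7)·(1/96) = +0.731925

+0.731925  (= +√(15/28))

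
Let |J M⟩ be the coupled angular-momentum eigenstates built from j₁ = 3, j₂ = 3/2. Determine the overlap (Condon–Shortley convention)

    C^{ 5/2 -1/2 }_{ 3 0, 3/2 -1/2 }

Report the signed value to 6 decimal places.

-0.414039  (= −√(6/35))

j₁+j₂−J=2  J+j₁−j₂=4  J−j₁+j₂=1  j₁+j₂+J+1=8
(j₁±m₁, j₂±m₂, J±M) = (3,3,1,2,2,3)
P² = 216/35
sum k=0..1:
  [0] +1/12 = 1/12
  [1] −1/4 = -1/4
S = -1/6
C² = P²·S² = 6/35 ; C = -0.414039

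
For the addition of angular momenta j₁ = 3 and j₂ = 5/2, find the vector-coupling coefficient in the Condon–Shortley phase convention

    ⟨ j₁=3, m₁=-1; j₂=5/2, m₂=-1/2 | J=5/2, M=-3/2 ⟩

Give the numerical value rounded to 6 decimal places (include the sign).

+0.169031  (= +√(1/35))

j₁+j₂−J=3  J+j₁−j₂=3  J−j₁+j₂=2  j₁+j₂+J+1=9
(j₁±m₁, j₂±m₂, J±M) = (2,4,2,3,1,4)
P² = 576/35
sum k=1..2:
  [1] −1/12 = -1/12
  [2] +1/8 = 1/8
S = 1/24
C² = P²·S² = 1/35 ; C = +0.169031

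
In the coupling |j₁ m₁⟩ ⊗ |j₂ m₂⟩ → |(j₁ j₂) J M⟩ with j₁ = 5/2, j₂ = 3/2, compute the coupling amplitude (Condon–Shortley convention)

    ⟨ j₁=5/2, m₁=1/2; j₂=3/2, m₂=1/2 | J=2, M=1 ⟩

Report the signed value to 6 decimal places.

-0.545545  (= −√(25/84))

j₁+j₂−J=2  J+j₁−j₂=3  J−j₁+j₂=1  j₁+j₂+J+1=7
(j₁±m₁, j₂±m₂, J±M) = (3,2,2,1,3,1)
P² = 12/7
sum k=1..2:
  [1] −1/2 = -1/2
  [2] +1/12 = 1/12
S = -5/12
C² = P²·S² = 25/84 ; C = -0.545545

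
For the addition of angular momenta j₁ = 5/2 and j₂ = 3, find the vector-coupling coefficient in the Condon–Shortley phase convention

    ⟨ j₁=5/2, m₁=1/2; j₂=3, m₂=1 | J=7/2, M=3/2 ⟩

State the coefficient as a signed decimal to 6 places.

-0.487950  (= −√(5/21))

triangle: 2!·3!·4!/10! = 288/3628800
(j±m)!: 3!·2!·4!·2!·5!·2! = 138240
prefactor² = (2J+1)·Δ·N² = 3072/35
  k=0: +1/(0!·2!·2!·4!·1!·0!) = 1/96
  k=1: −1/(1!·1!·1!·3!·2!·1!) = -1/12
  k=2: +1/(2!·0!·0!·2!·3!·2!) = 1/48
Σ = -5/96  ⇒  CG² = 3072/35·(-5/96)² = 5/21
CG = −√(5/21) = -0.487950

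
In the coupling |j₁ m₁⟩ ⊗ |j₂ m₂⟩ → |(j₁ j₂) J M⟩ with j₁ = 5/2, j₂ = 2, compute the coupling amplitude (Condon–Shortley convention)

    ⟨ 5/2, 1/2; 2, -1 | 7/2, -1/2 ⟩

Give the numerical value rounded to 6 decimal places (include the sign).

j₁+j₂−J=1  J+j₁−j₂=4  J−j₁+j₂=3  j₁+j₂+J+1=9
(j₁±m₁, j₂±m₂, J±M) = (3,2,1,3,3,4)
P² = 1152/35
sum k=0..1:
  [0] +1/8 = 1/8
  [1] −1/36 = -1/36
S = 7/72
C² = P²·S² = 14/45 ; C = +0.557773

+0.557773  (= +√(14/45))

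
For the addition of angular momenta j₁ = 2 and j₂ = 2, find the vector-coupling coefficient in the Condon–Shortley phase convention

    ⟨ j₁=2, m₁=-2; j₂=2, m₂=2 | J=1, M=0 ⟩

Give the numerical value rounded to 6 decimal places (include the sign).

-0.632456  (= −√(2/5))

triangle: 3!·1!·1!/6! = 6/720
(j±m)!: 0!·4!·4!·0!·1!·1! = 576
prefactor² = (2J+1)·Δ·N² = 72/5
  k=3: −1/(3!·0!·1!·1!·0!·0!) = -1/6
Σ = -1/6  ⇒  CG² = 72/5·(-1/6)² = 2/5
CG = −√(2/5) = -0.632456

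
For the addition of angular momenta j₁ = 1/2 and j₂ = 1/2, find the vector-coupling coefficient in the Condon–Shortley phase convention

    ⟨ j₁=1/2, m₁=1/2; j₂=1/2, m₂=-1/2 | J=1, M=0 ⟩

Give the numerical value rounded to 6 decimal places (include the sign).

+0.707107  (= +√(1/2))

j₁+j₂−J=0  J+j₁−j₂=1  J−j₁+j₂=1  j₁+j₂+J+1=3
(j₁±m₁, j₂±m₂, J±M) = (1,0,0,1,1,1)
P² = 1/2
sum k=0..0:
  [0] +1/1 = 1
S = 1
C² = P²·S² = 1/2 ; C = +0.707107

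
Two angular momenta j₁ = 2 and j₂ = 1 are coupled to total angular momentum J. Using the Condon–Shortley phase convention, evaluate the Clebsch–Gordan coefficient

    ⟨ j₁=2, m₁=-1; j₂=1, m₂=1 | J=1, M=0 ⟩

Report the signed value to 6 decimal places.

+√(3/10) = +0.547723

j₁+j₂−J=2  J+j₁−j₂=2  J−j₁+j₂=0  j₁+j₂+J+1=5
(j₁±m₁, j₂±m₂, J±M) = (1,3,2,0,1,1)
P² = 6/5
sum k=2..2:
  [2] +1/2 = 1/2
S = 1/2
C² = P²·S² = 3/10 ; C = +0.547723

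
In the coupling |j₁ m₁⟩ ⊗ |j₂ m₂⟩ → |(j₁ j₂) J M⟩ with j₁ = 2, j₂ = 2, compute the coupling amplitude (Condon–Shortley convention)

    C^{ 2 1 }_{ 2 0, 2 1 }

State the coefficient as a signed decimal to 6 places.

−√(1/14) ≈ -0.267261

√[5·2!2!2!/7! · 2!2!3!1!3!1!] = √(8/7)
  +(−1)^1/∏(1,1,1,2,1,0)! = -1/2  (running -1/2)
  +(−1)^2/∏(2,0,0,1,2,1)! = 1/4  (running -1/4)
⟨..|..⟩ = √(8/7)·(-1/4) = -0.267261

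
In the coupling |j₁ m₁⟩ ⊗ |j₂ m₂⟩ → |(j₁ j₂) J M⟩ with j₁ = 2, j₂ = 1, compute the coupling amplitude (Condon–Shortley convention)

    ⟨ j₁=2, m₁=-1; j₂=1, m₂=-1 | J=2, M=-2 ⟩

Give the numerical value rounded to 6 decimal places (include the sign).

j₁+j₂−J=1  J+j₁−j₂=3  J−j₁+j₂=1  j₁+j₂+J+1=6
(j₁±m₁, j₂±m₂, J±M) = (1,3,0,2,0,4)
P² = 12
sum k=0..0:
  [0] +1/6 = 1/6
S = 1/6
C² = P²·S² = 1/3 ; C = +0.577350

+0.577350  (= +√(1/3))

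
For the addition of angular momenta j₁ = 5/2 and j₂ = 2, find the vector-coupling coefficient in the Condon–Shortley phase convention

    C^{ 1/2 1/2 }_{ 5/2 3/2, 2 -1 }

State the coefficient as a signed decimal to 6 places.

−√(4/15) ≈ -0.516398

triangle: 4!×1!×0!/6! = 24/720
(j±m)!: 4!×1!×1!×3!×1!×0! = 144
prefactor² = (2J+1)×Δ×N² = 48/5
  k=1: −1/(1!×3!×0!×0!×1!×0!) = -1/6
Σ = -1/6  ⇒  CG² = 48/5×(-1/6)² = 4/15
CG = −√(4/15) = -0.516398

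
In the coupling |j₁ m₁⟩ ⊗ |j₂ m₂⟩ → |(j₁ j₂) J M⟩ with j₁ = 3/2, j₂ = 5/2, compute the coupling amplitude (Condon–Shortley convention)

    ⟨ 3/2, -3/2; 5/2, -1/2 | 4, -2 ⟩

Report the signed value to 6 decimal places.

+√(5/14) ≈ +0.597614

triangle: 0!*3!*5!/9! = 720/362880
(j±m)!: 0!*3!*2!*3!*2!*6! = 103680
prefactor² = (2J+1)*Δ*N² = 12960/7
  k=0: +1/(0!*0!*3!*2!*0!*3!) = 1/72
Σ = 1/72  ⇒  CG² = 12960/7*1/72² = 5/14
CG = +√(5/14) = +0.597614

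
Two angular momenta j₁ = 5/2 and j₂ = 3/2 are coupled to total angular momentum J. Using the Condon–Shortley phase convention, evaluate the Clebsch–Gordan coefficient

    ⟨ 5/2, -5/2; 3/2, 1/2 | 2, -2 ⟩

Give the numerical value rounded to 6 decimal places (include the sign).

j₁+j₂−J=2  J+j₁−j₂=3  J−j₁+j₂=1  j₁+j₂+J+1=7
(j₁±m₁, j₂±m₂, J±M) = (0,5,2,1,0,4)
P² = 480/7
sum k=2..2:
  [2] +1/12 = 1/12
S = 1/12
C² = P²·S² = 10/21 ; C = +0.690066

+√(10/21) ≈ +0.690066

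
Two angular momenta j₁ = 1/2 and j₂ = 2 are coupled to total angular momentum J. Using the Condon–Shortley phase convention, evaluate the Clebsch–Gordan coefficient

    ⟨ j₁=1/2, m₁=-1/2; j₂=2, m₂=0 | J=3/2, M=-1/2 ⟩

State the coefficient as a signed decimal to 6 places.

−√(2/5) = -0.632456

j₁+j₂−J=1  J+j₁−j₂=0  J−j₁+j₂=3  j₁+j₂+J+1=5
(j₁±m₁, j₂±m₂, J±M) = (0,1,2,2,1,2)
P² = 8/5
sum k=1..1:
  [1] −1/2 = -1/2
S = -1/2
C² = P²·S² = 2/5 ; C = -0.632456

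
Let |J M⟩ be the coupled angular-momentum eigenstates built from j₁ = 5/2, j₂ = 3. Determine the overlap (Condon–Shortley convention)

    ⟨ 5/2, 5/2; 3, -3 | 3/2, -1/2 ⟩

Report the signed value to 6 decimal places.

+0.597614

j₁+j₂−J=4  J+j₁−j₂=1  J−j₁+j₂=2  j₁+j₂+J+1=8
(j₁±m₁, j₂±m₂, J±M) = (5,0,0,6,1,2)
P² = 5760/7
sum k=0..0:
  [0] +1/48 = 1/48
S = 1/48
C² = P²·S² = 5/14 ; C = +0.597614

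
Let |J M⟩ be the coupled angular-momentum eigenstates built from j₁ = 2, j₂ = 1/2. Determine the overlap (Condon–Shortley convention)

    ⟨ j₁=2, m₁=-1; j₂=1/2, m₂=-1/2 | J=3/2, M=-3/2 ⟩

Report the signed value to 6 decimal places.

+√(1/5) ≈ +0.447214

√[4·1!3!0!/5! · 1!3!0!1!0!3!] = √(36/5)
  +(−1)^0/∏(0,1,3,0,0,0)! = 1/6  (running 1/6)
⟨..|..⟩ = √(36/5)·(1/6) = +0.447214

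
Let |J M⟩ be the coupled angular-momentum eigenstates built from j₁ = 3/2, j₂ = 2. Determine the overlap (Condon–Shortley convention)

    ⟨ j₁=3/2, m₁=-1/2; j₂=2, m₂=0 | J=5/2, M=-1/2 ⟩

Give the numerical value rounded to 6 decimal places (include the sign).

triangle: 1!*2!*3!/7! = 12/5040
(j±m)!: 1!*2!*2!*2!*2!*3! = 96
prefactor² = (2J+1)*Δ*N² = 48/35
  k=0: +1/(0!*1!*2!*2!*0!*1!) = 1/4
  k=1: −1/(1!*0!*1!*1!*1!*2!) = -1/2
Σ = -1/4  ⇒  CG² = 48/35*(-1/4)² = 3/35
CG = −√(3/35) = -0.292770

−√(3/35) ≈ -0.292770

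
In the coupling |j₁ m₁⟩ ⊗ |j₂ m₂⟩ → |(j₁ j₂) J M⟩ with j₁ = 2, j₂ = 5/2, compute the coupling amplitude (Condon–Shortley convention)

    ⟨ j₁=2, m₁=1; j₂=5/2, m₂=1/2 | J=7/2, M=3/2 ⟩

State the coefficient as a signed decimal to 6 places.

+0.308607  (= +√(2/21))

triangle: 1!·3!·4!/9! = 144/362880
(j±m)!: 3!·1!·3!·2!·5!·2! = 17280
prefactor² = (2J+1)·Δ·N² = 384/7
  k=0: +1/(0!·1!·1!·3!·2!·1!) = 1/12
  k=1: −1/(1!·0!·0!·2!·3!·2!) = -1/24
Σ = 1/24  ⇒  CG² = 384/7·1/24² = 2/21
CG = +√(2/21) = +0.308607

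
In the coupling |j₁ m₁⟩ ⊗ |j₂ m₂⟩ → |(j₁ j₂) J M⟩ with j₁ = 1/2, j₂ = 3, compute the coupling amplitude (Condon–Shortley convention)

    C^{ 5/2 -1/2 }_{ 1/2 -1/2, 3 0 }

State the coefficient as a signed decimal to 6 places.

-0.654654  (= −√(3/7))

triangle: 1!·0!·5!/7! = 120/5040
(j±m)!: 0!·1!·3!·3!·2!·3! = 432
prefactor² = (2J+1)·Δ·N² = 432/7
  k=1: −1/(1!·0!·0!·2!·0!·3!) = -1/12
Σ = -1/12  ⇒  CG² = 432/7·(-1/12)² = 3/7
CG = −√(3/7) = -0.654654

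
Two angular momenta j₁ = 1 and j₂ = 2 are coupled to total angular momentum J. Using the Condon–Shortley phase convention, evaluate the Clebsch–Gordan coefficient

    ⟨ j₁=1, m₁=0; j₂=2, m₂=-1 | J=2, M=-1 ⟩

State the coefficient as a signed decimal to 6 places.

triangle: 1!·1!·3!/6! = 6/720
(j±m)!: 1!·1!·1!·3!·1!·3! = 36
prefactor² = (2J+1)·Δ·N² = 3/2
  k=0: +1/(0!·1!·1!·1!·0!·2!) = 1/2
  k=1: −1/(1!·0!·0!·0!·1!·3!) = -1/6
Σ = 1/3  ⇒  CG² = 3/2·1/3² = 1/6
CG = +√(1/6) = +0.408248

+√(1/6) = +0.408248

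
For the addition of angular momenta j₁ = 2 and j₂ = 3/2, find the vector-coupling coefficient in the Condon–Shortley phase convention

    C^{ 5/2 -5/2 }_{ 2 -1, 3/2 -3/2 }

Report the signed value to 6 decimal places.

√[6·1!3!2!/7! · 1!3!0!3!0!5!] = √(432/7)
  +(−1)^0/∏(0,1,3,0,0,2)! = 1/12  (running 1/12)
⟨..|..⟩ = √(432/7)·(1/12) = +0.654654

+0.654654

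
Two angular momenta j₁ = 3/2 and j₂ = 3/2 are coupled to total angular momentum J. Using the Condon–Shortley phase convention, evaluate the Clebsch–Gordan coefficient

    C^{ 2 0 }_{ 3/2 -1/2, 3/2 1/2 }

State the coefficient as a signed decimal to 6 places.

√[5·1!2!2!/6! · 1!2!2!1!2!2!] = √(4/9)
  +(−1)^0/∏(0,1,2,2,0,0)! = 1/4  (running 1/4)
  +(−1)^1/∏(1,0,1,1,1,1)! = -1  (running -3/4)
⟨..|..⟩ = √(4/9)·(-3/4) = -0.500000

−√(1/4) ≈ -0.500000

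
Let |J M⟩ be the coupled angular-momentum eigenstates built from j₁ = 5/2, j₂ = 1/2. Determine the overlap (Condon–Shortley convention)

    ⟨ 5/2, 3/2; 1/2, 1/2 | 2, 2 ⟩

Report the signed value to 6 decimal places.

j₁+j₂−J=1  J+j₁−j₂=4  J−j₁+j₂=0  j₁+j₂+J+1=6
(j₁±m₁, j₂±m₂, J±M) = (4,1,1,0,4,0)
P² = 96
sum k=1..1:
  [1] −1/24 = -1/24
S = -1/24
C² = P²·S² = 1/6 ; C = -0.408248

−√(1/6) ≈ -0.408248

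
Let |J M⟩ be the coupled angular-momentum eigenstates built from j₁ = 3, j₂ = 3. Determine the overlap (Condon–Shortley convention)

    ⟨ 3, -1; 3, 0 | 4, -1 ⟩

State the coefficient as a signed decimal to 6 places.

√[9·2!4!4!/11! · 2!4!3!3!3!5!] = √(124416/385)
  +(−1)^0/∏(0,2,4,3,0,1)! = 1/288  (running 1/288)
  +(−1)^1/∏(1,1,3,2,1,2)! = -1/24  (running -11/288)
  +(−1)^2/∏(2,0,2,1,2,3)! = 1/48  (running -5/288)
⟨..|..⟩ = √(124416/385)·(-5/288) = -0.312094

−√(15/154) = -0.312094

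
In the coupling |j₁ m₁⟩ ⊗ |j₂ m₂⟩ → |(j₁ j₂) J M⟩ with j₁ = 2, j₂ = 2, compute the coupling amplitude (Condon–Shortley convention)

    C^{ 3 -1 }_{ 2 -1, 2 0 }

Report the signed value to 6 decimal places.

-0.447214

triangle: 1!·3!·3!/8! = 36/40320
(j±m)!: 1!·3!·2!·2!·2!·4! = 1152
prefactor² = (2J+1)·Δ·N² = 36/5
  k=0: +1/(0!·1!·3!·2!·0!·1!) = 1/12
  k=1: −1/(1!·0!·2!·1!·1!·2!) = -1/4
Σ = -1/6  ⇒  CG² = 36/5·(-1/6)² = 1/5
CG = −√(1/5) = -0.447214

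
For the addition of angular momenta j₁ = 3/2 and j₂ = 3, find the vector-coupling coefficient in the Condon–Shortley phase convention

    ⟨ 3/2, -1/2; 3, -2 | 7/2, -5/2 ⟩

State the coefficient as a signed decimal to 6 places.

triangle: 1!×2!×5!/9! = 240/362880
(j±m)!: 1!×2!×1!×5!×1!×6! = 172800
prefactor² = (2J+1)×Δ×N² = 6400/7
  k=0: +1/(0!×1!×2!×1!×0!×4!) = 1/48
  k=1: −1/(1!×0!×1!×0!×1!×5!) = -1/120
Σ = 1/80  ⇒  CG² = 6400/7×1/80² = 1/7
CG = +√(1/7) = +0.377964

+0.377964  (= +√(1/7))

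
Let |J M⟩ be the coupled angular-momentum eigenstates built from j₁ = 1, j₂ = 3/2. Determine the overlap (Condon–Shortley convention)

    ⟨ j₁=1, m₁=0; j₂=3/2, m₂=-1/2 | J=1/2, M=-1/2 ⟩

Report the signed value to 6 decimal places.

triangle: 2!×0!×1!/4! = 2/24
(j±m)!: 1!×1!×1!×2!×0!×1! = 2
prefactor² = (2J+1)×Δ×N² = 1/3
  k=1: −1/(1!×1!×0!×0!×0!×1!) = -1
Σ = -1  ⇒  CG² = 1/3×(-1)² = 1/3
CG = −√(1/3) = -0.577350

-0.577350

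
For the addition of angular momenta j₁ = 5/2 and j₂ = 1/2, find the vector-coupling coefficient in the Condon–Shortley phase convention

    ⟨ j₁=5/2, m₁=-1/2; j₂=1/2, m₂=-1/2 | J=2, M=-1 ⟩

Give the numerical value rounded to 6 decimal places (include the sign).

+0.577350  (= +√(1/3))

√[5·1!4!0!/6! · 2!3!0!1!1!3!] = √(12)
  +(−1)^0/∏(0,1,3,0,1,0)! = 1/6  (running 1/6)
⟨..|..⟩ = √(12)·(1/6) = +0.577350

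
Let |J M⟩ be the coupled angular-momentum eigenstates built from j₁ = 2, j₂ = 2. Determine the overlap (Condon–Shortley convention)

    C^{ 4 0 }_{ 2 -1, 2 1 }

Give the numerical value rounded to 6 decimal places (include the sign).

+√(8/35) ≈ +0.478091

√[9·0!4!4!/9! · 1!3!3!1!4!4!] = √(10368/35)
  +(−1)^0/∏(0,0,3,3,1,1)! = 1/36  (running 1/36)
⟨..|..⟩ = √(10368/35)·(1/36) = +0.478091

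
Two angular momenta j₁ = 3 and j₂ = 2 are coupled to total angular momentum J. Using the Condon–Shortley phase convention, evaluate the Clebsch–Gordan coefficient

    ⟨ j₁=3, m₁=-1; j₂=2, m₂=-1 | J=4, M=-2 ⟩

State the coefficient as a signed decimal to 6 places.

+0.188982  (= +√(1/28))

√[9·1!5!3!/10! · 2!4!1!3!2!6!] = √(5184/7)
  +(−1)^0/∏(0,1,4,1,1,2)! = 1/48  (running 1/48)
  +(−1)^1/∏(1,0,3,0,2,3)! = -1/72  (running 1/144)
⟨..|..⟩ = √(5184/7)·(1/144) = +0.188982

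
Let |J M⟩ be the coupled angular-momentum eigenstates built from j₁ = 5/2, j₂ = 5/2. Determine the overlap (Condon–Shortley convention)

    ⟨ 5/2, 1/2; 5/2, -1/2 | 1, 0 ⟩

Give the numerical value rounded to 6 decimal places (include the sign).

√[3·4!1!1!/7! · 3!2!2!3!1!1!] = √(72/35)
  +(−1)^1/∏(1,3,1,1,0,0)! = -1/6  (running -1/6)
  +(−1)^2/∏(2,2,0,0,1,1)! = 1/4  (running 1/12)
⟨..|..⟩ = √(72/35)·(1/12) = +0.119523

+0.119523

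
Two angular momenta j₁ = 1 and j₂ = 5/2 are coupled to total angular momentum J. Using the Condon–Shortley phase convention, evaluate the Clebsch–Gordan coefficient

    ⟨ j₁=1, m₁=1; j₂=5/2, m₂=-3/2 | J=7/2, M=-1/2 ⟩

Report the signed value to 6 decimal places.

+√(1/7) ≈ +0.377964

√[8·0!2!5!/8! · 2!0!1!4!3!4!] = √(2304/7)
  +(−1)^0/∏(0,0,0,1,2,4)! = 1/48  (running 1/48)
⟨..|..⟩ = √(2304/7)·(1/48) = +0.377964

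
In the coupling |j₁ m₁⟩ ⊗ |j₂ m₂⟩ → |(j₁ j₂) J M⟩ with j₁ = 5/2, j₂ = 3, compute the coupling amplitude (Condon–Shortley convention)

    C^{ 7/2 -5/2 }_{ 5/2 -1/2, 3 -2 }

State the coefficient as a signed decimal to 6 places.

−√(2/63) = -0.178174

j₁+j₂−J=2  J+j₁−j₂=3  J−j₁+j₂=4  j₁+j₂+J+1=10
(j₁±m₁, j₂±m₂, J±M) = (2,3,1,5,1,6)
P² = 4608/7
sum k=0..1:
  [0] +1/72 = 1/72
  [1] −1/48 = -1/48
S = -1/144
C² = P²·S² = 2/63 ; C = -0.178174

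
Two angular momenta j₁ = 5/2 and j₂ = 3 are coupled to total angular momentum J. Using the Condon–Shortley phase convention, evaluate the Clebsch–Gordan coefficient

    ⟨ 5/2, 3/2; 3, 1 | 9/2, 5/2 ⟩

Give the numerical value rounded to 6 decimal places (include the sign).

j₁+j₂−J=1  J+j₁−j₂=4  J−j₁+j₂=5  j₁+j₂+J+1=11
(j₁±m₁, j₂±m₂, J±M) = (4,1,4,2,7,2)
P² = 92160/11
sum k=0..1:
  [0] +1/144 = 1/144
  [1] −1/288 = -1/288
S = 1/288
C² = P²·S² = 10/99 ; C = +0.317821

+0.317821  (= +√(10/99))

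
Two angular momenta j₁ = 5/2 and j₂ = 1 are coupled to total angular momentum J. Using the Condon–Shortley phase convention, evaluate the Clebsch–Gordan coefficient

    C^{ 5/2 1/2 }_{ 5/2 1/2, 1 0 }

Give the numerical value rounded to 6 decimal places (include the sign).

+√(1/35) ≈ +0.169031

j₁+j₂−J=1  J+j₁−j₂=4  J−j₁+j₂=1  j₁+j₂+J+1=7
(j₁±m₁, j₂±m₂, J±M) = (3,2,1,1,3,2)
P² = 144/35
sum k=0..1:
  [0] +1/4 = 1/4
  [1] −1/6 = -1/6
S = 1/12
C² = P²·S² = 1/35 ; C = +0.169031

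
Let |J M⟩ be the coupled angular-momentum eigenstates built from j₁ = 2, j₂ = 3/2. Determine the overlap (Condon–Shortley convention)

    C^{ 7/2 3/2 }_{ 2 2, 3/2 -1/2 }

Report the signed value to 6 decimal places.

j₁+j₂−J=0  J+j₁−j₂=4  J−j₁+j₂=3  j₁+j₂+J+1=8
(j₁±m₁, j₂±m₂, J±M) = (4,0,1,2,5,2)
P² = 2304/7
sum k=0..0:
  [0] +1/48 = 1/48
S = 1/48
C² = P²·S² = 1/7 ; C = +0.377964

+√(1/7) = +0.377964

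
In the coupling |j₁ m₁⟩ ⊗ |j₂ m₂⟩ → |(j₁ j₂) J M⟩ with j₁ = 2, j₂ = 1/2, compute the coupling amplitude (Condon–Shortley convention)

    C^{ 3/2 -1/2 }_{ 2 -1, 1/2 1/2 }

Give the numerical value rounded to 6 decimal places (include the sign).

√[4·1!3!0!/5! · 1!3!1!0!1!2!] = √(12/5)
  +(−1)^1/∏(1,0,2,0,1,0)! = -1/2  (running -1/2)
⟨..|..⟩ = √(12/5)·(-1/2) = -0.774597

−√(3/5) ≈ -0.774597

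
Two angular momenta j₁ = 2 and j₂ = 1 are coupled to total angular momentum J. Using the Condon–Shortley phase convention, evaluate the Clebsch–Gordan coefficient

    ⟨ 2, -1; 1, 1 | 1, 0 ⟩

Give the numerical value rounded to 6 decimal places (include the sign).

+√(3/10) ≈ +0.547723

triangle: 2!·2!·0!/5! = 4/120
(j±m)!: 1!·3!·2!·0!·1!·1! = 12
prefactor² = (2J+1)·Δ·N² = 6/5
  k=2: +1/(2!·0!·1!·0!·1!·0!) = 1/2
Σ = 1/2  ⇒  CG² = 6/5·1/2² = 3/10
CG = +√(3/10) = +0.547723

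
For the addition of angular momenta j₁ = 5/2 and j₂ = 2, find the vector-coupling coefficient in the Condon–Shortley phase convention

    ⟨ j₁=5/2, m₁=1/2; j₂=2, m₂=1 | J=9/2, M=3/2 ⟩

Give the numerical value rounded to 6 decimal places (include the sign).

√[10·0!5!4!/10! · 3!2!3!1!6!3!] = √(17280/7)
  +(−1)^0/∏(0,0,2,3,3,1)! = 1/72  (running 1/72)
⟨..|..⟩ = √(17280/7)·(1/72) = +0.690066

+√(10/21) ≈ +0.690066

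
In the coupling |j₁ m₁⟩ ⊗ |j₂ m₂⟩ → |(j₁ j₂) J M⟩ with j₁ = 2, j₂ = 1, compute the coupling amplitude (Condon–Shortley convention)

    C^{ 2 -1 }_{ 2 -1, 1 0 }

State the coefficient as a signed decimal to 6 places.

√[5·1!3!1!/6! · 1!3!1!1!1!3!] = √(3/2)
  +(−1)^0/∏(0,1,3,1,0,0)! = 1/6  (running 1/6)
  +(−1)^1/∏(1,0,2,0,1,1)! = -1/2  (running -1/3)
⟨..|..⟩ = √(3/2)·(-1/3) = -0.408248

-0.408248  (= −√(1/6))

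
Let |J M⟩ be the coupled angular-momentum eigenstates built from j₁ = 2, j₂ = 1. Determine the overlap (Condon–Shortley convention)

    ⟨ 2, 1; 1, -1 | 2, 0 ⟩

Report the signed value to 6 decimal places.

j₁+j₂−J=1  J+j₁−j₂=3  J−j₁+j₂=1  j₁+j₂+J+1=6
(j₁±m₁, j₂±m₂, J±M) = (3,1,0,2,2,2)
P² = 2
sum k=0..0:
  [0] +1/2 = 1/2
S = 1/2
C² = P²·S² = 1/2 ; C = +0.707107

+√(1/2) ≈ +0.707107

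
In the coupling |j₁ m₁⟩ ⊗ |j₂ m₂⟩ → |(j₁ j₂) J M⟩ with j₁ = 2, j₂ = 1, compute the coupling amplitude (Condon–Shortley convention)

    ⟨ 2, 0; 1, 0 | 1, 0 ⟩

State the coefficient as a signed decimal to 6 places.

-0.632456

j₁+j₂−J=2  J+j₁−j₂=2  J−j₁+j₂=0  j₁+j₂+J+1=5
(j₁±m₁, j₂±m₂, J±M) = (2,2,1,1,1,1)
P² = 2/5
sum k=1..1:
  [1] −1/1 = -1
S = -1
C² = P²·S² = 2/5 ; C = -0.632456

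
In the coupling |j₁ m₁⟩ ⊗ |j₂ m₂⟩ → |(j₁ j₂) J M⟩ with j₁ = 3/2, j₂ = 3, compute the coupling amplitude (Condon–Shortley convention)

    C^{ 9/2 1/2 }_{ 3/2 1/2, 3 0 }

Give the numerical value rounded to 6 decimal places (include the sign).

+0.690066  (= +√(10/21))

√[10·0!3!6!/10! · 2!1!3!3!5!4!] = √(17280/7)
  +(−1)^0/∏(0,0,1,3,2,3)! = 1/72  (running 1/72)
⟨..|..⟩ = √(17280/7)·(1/72) = +0.690066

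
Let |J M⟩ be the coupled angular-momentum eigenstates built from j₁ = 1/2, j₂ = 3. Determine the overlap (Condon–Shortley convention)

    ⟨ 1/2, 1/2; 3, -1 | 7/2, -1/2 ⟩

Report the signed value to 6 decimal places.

triangle: 0!×1!×6!/8! = 720/40320
(j±m)!: 1!×0!×2!×4!×3!×4! = 6912
prefactor² = (2J+1)×Δ×N² = 6912/7
  k=0: +1/(0!×0!×0!×2!×1!×4!) = 1/48
Σ = 1/48  ⇒  CG² = 6912/7×1/48² = 3/7
CG = +√(3/7) = +0.654654

+√(3/7) ≈ +0.654654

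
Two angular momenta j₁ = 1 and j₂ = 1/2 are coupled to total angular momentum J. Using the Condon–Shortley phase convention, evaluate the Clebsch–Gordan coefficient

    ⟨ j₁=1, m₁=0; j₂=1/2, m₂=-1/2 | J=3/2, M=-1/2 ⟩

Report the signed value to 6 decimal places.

+0.816497  (= +√(2/3))

triangle: 0!·2!·1!/4! = 2/24
(j±m)!: 1!·1!·0!·1!·1!·2! = 2
prefactor² = (2J+1)·Δ·N² = 2/3
  k=0: +1/(0!·0!·1!·0!·1!·1!) = 1
Σ = 1  ⇒  CG² = 2/3·1² = 2/3
CG = +√(2/3) = +0.816497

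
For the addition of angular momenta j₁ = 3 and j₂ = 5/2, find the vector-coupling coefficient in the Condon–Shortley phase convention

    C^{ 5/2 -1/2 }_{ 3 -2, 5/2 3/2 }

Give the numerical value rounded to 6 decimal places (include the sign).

−√(1/14) = -0.267261

j₁+j₂−J=3  J+j₁−j₂=3  J−j₁+j₂=2  j₁+j₂+J+1=9
(j₁±m₁, j₂±m₂, J±M) = (1,5,4,1,2,3)
P² = 288/7
sum k=2..3:
  [2] +1/24 = 1/24
  [3] −1/12 = -1/12
S = -1/24
C² = P²·S² = 1/14 ; C = -0.267261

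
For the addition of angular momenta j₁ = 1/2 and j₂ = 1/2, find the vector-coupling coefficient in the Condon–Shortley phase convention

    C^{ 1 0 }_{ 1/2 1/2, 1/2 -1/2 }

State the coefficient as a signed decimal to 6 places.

triangle: 0!·1!·1!/3! = 1/6
(j±m)!: 1!·0!·0!·1!·1!·1! = 1
prefactor² = (2J+1)·Δ·N² = 1/2
  k=0: +1/(0!·0!·0!·0!·1!·1!) = 1
Σ = 1  ⇒  CG² = 1/2·1² = 1/2
CG = +√(1/2) = +0.707107

+0.707107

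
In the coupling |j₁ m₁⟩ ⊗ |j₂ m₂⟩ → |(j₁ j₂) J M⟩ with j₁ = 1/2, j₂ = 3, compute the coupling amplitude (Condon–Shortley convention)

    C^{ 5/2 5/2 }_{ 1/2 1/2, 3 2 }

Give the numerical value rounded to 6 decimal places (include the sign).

+0.377964  (= +√(1/7))

j₁+j₂−J=1  J+j₁−j₂=0  J−j₁+j₂=5  j₁+j₂+J+1=7
(j₁±m₁, j₂±m₂, J±M) = (1,0,5,1,5,0)
P² = 14400/7
sum k=0..0:
  [0] +1/120 = 1/120
S = 1/120
C² = P²·S² = 1/7 ; C = +0.377964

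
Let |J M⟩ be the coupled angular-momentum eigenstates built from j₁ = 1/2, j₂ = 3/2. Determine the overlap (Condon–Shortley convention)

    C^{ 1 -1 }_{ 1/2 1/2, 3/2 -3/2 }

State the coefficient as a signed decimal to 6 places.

j₁+j₂−J=1  J+j₁−j₂=0  J−j₁+j₂=2  j₁+j₂+J+1=4
(j₁±m₁, j₂±m₂, J±M) = (1,0,0,3,0,2)
P² = 3
sum k=0..0:
  [0] +1/2 = 1/2
S = 1/2
C² = P²·S² = 3/4 ; C = +0.866025

+√(3/4) = +0.866025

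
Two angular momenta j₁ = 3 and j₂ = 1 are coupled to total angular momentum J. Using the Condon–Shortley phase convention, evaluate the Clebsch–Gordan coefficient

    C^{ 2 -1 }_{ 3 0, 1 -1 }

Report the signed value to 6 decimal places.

+0.377964  (= +√(1/7))

√[5·2!4!0!/7! · 3!3!0!2!1!3!] = √(144/7)
  +(−1)^0/∏(0,2,3,0,1,0)! = 1/12  (running 1/12)
⟨..|..⟩ = √(144/7)·(1/12) = +0.377964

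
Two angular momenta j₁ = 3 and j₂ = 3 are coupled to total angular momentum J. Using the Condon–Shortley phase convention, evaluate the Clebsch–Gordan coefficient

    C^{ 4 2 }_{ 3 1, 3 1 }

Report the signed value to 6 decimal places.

-0.509647  (= −√(20/77))

√[9·2!4!4!/11! · 4!2!4!2!6!2!] = √(331776/385)
  +(−1)^0/∏(0,2,2,4,2,0)! = 1/192  (running 1/192)
  +(−1)^1/∏(1,1,1,3,3,1)! = -1/36  (running -13/576)
  +(−1)^2/∏(2,0,0,2,4,2)! = 1/192  (running -5/288)
⟨..|..⟩ = √(331776/385)·(-5/288) = -0.509647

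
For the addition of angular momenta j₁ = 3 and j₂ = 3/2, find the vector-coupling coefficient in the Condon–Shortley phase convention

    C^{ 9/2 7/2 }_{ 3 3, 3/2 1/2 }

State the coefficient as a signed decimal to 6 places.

triangle: 0!×6!×3!/10! = 4320/3628800
(j±m)!: 6!×0!×2!×1!×8!×1! = 58060800
prefactor² = (2J+1)×Δ×N² = 691200
  k=0: +1/(0!×0!×0!×2!×6!×1!) = 1/1440
Σ = 1/1440  ⇒  CG² = 691200×1/1440² = 1/3
CG = +√(1/3) = +0.577350

+0.577350  (= +√(1/3))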